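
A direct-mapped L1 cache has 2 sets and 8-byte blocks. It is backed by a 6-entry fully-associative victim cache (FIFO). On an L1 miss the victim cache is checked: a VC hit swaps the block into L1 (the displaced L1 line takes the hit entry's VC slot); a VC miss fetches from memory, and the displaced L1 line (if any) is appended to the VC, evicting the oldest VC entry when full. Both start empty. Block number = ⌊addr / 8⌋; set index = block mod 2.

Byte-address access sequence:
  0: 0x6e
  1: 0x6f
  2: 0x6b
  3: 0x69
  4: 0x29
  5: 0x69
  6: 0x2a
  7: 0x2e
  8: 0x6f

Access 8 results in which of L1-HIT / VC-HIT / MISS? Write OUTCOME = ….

  [0] addr=0x6e blk=13 s=1: MISS | VC []
  [1] addr=0x6f blk=13 s=1: L1-HIT | VC []
  [2] addr=0x6b blk=13 s=1: L1-HIT | VC []
  [3] addr=0x69 blk=13 s=1: L1-HIT | VC []
  [4] addr=0x29 blk=5 s=1: MISS | VC [13]
  [5] addr=0x69 blk=13 s=1: VC-HIT | VC [5]
  [6] addr=0x2a blk=5 s=1: VC-HIT | VC [13]
  [7] addr=0x2e blk=5 s=1: L1-HIT | VC [13]
  [8] addr=0x6f blk=13 s=1: VC-HIT | VC [5]

OUTCOME = VC-HIT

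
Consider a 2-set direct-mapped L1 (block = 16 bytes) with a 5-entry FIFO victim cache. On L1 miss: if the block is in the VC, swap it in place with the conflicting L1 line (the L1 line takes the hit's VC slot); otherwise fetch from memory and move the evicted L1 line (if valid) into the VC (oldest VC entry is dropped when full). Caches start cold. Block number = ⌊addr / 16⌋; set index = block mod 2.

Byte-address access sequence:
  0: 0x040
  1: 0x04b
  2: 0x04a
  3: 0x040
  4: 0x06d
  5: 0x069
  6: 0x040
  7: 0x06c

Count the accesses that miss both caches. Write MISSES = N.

#0 0x40→b4/s0 MISS; vc=[]
#1 0x4b→b4/s0 L1-HIT; vc=[]
#2 0x4a→b4/s0 L1-HIT; vc=[]
#3 0x40→b4/s0 L1-HIT; vc=[]
#4 0x6d→b6/s0 MISS; vc=[4]
#5 0x69→b6/s0 L1-HIT; vc=[4]
#6 0x40→b4/s0 VC-HIT; vc=[6]
#7 0x6c→b6/s0 VC-HIT; vc=[4]

MISSES = 2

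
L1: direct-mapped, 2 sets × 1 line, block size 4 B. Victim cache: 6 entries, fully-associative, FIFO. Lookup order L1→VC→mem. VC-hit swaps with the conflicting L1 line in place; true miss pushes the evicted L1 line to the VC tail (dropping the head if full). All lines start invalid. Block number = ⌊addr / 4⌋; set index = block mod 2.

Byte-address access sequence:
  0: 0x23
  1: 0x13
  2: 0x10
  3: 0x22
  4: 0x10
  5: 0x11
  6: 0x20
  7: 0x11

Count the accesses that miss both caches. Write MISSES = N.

#0 0x23→b8/s0 MISS; vc=[]
#1 0x13→b4/s0 MISS; vc=[8]
#2 0x10→b4/s0 L1-HIT; vc=[8]
#3 0x22→b8/s0 VC-HIT; vc=[4]
#4 0x10→b4/s0 VC-HIT; vc=[8]
#5 0x11→b4/s0 L1-HIT; vc=[8]
#6 0x20→b8/s0 VC-HIT; vc=[4]
#7 0x11→b4/s0 VC-HIT; vc=[8]

MISSES = 2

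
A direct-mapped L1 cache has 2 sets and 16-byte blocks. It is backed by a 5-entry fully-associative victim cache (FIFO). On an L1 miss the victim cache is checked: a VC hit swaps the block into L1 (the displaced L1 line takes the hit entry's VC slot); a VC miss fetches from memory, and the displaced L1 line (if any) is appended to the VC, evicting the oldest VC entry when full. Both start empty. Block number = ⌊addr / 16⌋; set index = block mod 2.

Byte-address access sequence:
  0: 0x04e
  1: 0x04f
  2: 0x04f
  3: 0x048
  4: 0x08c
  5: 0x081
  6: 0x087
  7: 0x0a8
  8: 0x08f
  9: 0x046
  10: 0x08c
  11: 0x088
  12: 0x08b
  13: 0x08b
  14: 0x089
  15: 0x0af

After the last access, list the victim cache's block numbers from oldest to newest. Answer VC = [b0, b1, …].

VC = [4, 8]

#0 0x4e→b4/s0 MISS; vc=[]
#1 0x4f→b4/s0 L1-HIT; vc=[]
#2 0x4f→b4/s0 L1-HIT; vc=[]
#3 0x48→b4/s0 L1-HIT; vc=[]
#4 0x8c→b8/s0 MISS; vc=[4]
#5 0x81→b8/s0 L1-HIT; vc=[4]
#6 0x87→b8/s0 L1-HIT; vc=[4]
#7 0xa8→b10/s0 MISS; vc=[4,8]
#8 0x8f→b8/s0 VC-HIT; vc=[4,10]
#9 0x46→b4/s0 VC-HIT; vc=[8,10]
#10 0x8c→b8/s0 VC-HIT; vc=[4,10]
#11 0x88→b8/s0 L1-HIT; vc=[4,10]
#12 0x8b→b8/s0 L1-HIT; vc=[4,10]
#13 0x8b→b8/s0 L1-HIT; vc=[4,10]
#14 0x89→b8/s0 L1-HIT; vc=[4,10]
#15 0xaf→b10/s0 VC-HIT; vc=[4,8]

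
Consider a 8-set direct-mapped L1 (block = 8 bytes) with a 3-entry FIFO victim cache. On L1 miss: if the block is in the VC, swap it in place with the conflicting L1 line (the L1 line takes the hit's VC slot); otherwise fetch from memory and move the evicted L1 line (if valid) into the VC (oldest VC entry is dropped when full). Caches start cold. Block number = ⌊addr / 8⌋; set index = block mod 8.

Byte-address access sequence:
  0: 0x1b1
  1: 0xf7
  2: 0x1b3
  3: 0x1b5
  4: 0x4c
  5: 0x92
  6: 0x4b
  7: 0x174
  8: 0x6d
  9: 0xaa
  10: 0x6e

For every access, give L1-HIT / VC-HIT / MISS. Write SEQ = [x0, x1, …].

  [0] addr=0x1b1 blk=54 s=6: MISS | VC []
  [1] addr=0xf7 blk=30 s=6: MISS | VC [54]
  [2] addr=0x1b3 blk=54 s=6: VC-HIT | VC [30]
  [3] addr=0x1b5 blk=54 s=6: L1-HIT | VC [30]
  [4] addr=0x4c blk=9 s=1: MISS | VC [30]
  [5] addr=0x92 blk=18 s=2: MISS | VC [30]
  [6] addr=0x4b blk=9 s=1: L1-HIT | VC [30]
  [7] addr=0x174 blk=46 s=6: MISS | VC [30, 54]
  [8] addr=0x6d blk=13 s=5: MISS | VC [30, 54]
  [9] addr=0xaa blk=21 s=5: MISS | VC [30, 54, 13]
  [10] addr=0x6e blk=13 s=5: VC-HIT | VC [30, 54, 21]

SEQ = [MISS, MISS, VC-HIT, L1-HIT, MISS, MISS, L1-HIT, MISS, MISS, MISS, VC-HIT]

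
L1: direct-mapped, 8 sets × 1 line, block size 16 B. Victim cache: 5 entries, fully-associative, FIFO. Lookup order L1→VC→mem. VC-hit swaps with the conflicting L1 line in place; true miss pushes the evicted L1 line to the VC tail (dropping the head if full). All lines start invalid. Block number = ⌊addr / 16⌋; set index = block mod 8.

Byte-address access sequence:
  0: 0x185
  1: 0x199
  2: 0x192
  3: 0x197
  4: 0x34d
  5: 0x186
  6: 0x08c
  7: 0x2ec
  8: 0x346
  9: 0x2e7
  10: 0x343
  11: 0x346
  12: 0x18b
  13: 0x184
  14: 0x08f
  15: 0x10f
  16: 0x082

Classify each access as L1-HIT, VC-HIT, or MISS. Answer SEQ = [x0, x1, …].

#0 0x185→b24/s0 MISS; vc=[]
#1 0x199→b25/s1 MISS; vc=[]
#2 0x192→b25/s1 L1-HIT; vc=[]
#3 0x197→b25/s1 L1-HIT; vc=[]
#4 0x34d→b52/s4 MISS; vc=[]
#5 0x186→b24/s0 L1-HIT; vc=[]
#6 0x8c→b8/s0 MISS; vc=[24]
#7 0x2ec→b46/s6 MISS; vc=[24]
#8 0x346→b52/s4 L1-HIT; vc=[24]
#9 0x2e7→b46/s6 L1-HIT; vc=[24]
#10 0x343→b52/s4 L1-HIT; vc=[24]
#11 0x346→b52/s4 L1-HIT; vc=[24]
#12 0x18b→b24/s0 VC-HIT; vc=[8]
#13 0x184→b24/s0 L1-HIT; vc=[8]
#14 0x8f→b8/s0 VC-HIT; vc=[24]
#15 0x10f→b16/s0 MISS; vc=[24,8]
#16 0x82→b8/s0 VC-HIT; vc=[24,16]

SEQ = [MISS, MISS, L1-HIT, L1-HIT, MISS, L1-HIT, MISS, MISS, L1-HIT, L1-HIT, L1-HIT, L1-HIT, VC-HIT, L1-HIT, VC-HIT, MISS, VC-HIT]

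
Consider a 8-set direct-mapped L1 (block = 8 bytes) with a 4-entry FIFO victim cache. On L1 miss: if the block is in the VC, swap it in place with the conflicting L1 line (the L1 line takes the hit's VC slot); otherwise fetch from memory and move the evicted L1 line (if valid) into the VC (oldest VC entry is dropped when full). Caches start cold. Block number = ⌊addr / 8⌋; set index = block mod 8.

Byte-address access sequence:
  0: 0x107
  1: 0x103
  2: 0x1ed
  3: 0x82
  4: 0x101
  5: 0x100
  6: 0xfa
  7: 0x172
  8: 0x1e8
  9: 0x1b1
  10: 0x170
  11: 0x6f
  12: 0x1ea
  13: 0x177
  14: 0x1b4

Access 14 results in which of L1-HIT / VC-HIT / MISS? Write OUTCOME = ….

OUTCOME = VC-HIT

  [0] addr=0x107 blk=32 s=0: MISS | VC []
  [1] addr=0x103 blk=32 s=0: L1-HIT | VC []
  [2] addr=0x1ed blk=61 s=5: MISS | VC []
  [3] addr=0x82 blk=16 s=0: MISS | VC [32]
  [4] addr=0x101 blk=32 s=0: VC-HIT | VC [16]
  [5] addr=0x100 blk=32 s=0: L1-HIT | VC [16]
  [6] addr=0xfa blk=31 s=7: MISS | VC [16]
  [7] addr=0x172 blk=46 s=6: MISS | VC [16]
  [8] addr=0x1e8 blk=61 s=5: L1-HIT | VC [16]
  [9] addr=0x1b1 blk=54 s=6: MISS | VC [16, 46]
  [10] addr=0x170 blk=46 s=6: VC-HIT | VC [16, 54]
  [11] addr=0x6f blk=13 s=5: MISS | VC [16, 54, 61]
  [12] addr=0x1ea blk=61 s=5: VC-HIT | VC [16, 54, 13]
  [13] addr=0x177 blk=46 s=6: L1-HIT | VC [16, 54, 13]
  [14] addr=0x1b4 blk=54 s=6: VC-HIT | VC [16, 46, 13]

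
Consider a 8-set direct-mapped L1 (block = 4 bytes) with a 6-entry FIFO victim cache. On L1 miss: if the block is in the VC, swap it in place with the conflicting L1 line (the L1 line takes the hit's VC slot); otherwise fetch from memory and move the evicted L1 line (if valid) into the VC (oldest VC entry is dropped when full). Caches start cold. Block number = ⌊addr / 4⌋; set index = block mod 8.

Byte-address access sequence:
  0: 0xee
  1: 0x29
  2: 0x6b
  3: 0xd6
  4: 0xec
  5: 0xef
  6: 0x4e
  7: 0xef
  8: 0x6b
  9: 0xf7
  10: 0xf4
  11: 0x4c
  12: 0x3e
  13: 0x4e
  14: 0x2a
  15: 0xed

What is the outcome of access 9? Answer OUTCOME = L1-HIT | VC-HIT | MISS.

OUTCOME = MISS

#0 0xee→b59/s3 MISS; vc=[]
#1 0x29→b10/s2 MISS; vc=[]
#2 0x6b→b26/s2 MISS; vc=[10]
#3 0xd6→b53/s5 MISS; vc=[10]
#4 0xec→b59/s3 L1-HIT; vc=[10]
#5 0xef→b59/s3 L1-HIT; vc=[10]
#6 0x4e→b19/s3 MISS; vc=[10,59]
#7 0xef→b59/s3 VC-HIT; vc=[10,19]
#8 0x6b→b26/s2 L1-HIT; vc=[10,19]
#9 0xf7→b61/s5 MISS; vc=[10,19,53]
#10 0xf4→b61/s5 L1-HIT; vc=[10,19,53]
#11 0x4c→b19/s3 VC-HIT; vc=[10,59,53]
#12 0x3e→b15/s7 MISS; vc=[10,59,53]
#13 0x4e→b19/s3 L1-HIT; vc=[10,59,53]
#14 0x2a→b10/s2 VC-HIT; vc=[26,59,53]
#15 0xed→b59/s3 VC-HIT; vc=[26,19,53]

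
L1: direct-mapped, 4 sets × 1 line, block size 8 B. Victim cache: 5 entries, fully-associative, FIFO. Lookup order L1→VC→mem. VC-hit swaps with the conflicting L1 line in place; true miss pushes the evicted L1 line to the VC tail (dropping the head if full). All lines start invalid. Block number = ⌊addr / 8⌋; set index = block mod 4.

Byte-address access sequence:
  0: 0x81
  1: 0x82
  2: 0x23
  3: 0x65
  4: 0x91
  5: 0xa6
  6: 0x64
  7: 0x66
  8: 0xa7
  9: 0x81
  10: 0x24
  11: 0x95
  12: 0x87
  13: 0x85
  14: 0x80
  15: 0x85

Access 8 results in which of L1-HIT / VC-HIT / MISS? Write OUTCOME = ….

OUTCOME = VC-HIT

#0 0x81→b16/s0 MISS; vc=[]
#1 0x82→b16/s0 L1-HIT; vc=[]
#2 0x23→b4/s0 MISS; vc=[16]
#3 0x65→b12/s0 MISS; vc=[16,4]
#4 0x91→b18/s2 MISS; vc=[16,4]
#5 0xa6→b20/s0 MISS; vc=[16,4,12]
#6 0x64→b12/s0 VC-HIT; vc=[16,4,20]
#7 0x66→b12/s0 L1-HIT; vc=[16,4,20]
#8 0xa7→b20/s0 VC-HIT; vc=[16,4,12]
#9 0x81→b16/s0 VC-HIT; vc=[20,4,12]
#10 0x24→b4/s0 VC-HIT; vc=[20,16,12]
#11 0x95→b18/s2 L1-HIT; vc=[20,16,12]
#12 0x87→b16/s0 VC-HIT; vc=[20,4,12]
#13 0x85→b16/s0 L1-HIT; vc=[20,4,12]
#14 0x80→b16/s0 L1-HIT; vc=[20,4,12]
#15 0x85→b16/s0 L1-HIT; vc=[20,4,12]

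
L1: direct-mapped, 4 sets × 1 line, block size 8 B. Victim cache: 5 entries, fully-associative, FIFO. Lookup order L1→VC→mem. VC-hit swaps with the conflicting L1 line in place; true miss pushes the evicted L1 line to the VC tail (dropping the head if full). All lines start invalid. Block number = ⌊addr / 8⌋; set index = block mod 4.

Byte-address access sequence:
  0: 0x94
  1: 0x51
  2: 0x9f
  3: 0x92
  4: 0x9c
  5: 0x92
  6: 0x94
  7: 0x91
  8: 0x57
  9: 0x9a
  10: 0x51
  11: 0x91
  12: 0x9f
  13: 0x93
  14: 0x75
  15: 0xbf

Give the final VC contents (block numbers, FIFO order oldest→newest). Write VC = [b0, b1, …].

VC = [10, 18, 19]

#0 0x94→b18/s2 MISS; vc=[]
#1 0x51→b10/s2 MISS; vc=[18]
#2 0x9f→b19/s3 MISS; vc=[18]
#3 0x92→b18/s2 VC-HIT; vc=[10]
#4 0x9c→b19/s3 L1-HIT; vc=[10]
#5 0x92→b18/s2 L1-HIT; vc=[10]
#6 0x94→b18/s2 L1-HIT; vc=[10]
#7 0x91→b18/s2 L1-HIT; vc=[10]
#8 0x57→b10/s2 VC-HIT; vc=[18]
#9 0x9a→b19/s3 L1-HIT; vc=[18]
#10 0x51→b10/s2 L1-HIT; vc=[18]
#11 0x91→b18/s2 VC-HIT; vc=[10]
#12 0x9f→b19/s3 L1-HIT; vc=[10]
#13 0x93→b18/s2 L1-HIT; vc=[10]
#14 0x75→b14/s2 MISS; vc=[10,18]
#15 0xbf→b23/s3 MISS; vc=[10,18,19]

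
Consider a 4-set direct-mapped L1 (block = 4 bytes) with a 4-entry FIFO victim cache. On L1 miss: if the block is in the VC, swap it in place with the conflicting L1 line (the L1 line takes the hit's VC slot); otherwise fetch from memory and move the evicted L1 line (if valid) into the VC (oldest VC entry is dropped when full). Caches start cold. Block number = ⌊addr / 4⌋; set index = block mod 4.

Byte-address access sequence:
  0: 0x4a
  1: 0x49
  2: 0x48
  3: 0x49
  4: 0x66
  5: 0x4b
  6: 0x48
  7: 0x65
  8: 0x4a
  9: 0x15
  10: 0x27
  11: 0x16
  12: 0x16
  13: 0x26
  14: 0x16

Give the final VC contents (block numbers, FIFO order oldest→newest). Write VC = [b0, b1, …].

#0 0x4a→b18/s2 MISS; vc=[]
#1 0x49→b18/s2 L1-HIT; vc=[]
#2 0x48→b18/s2 L1-HIT; vc=[]
#3 0x49→b18/s2 L1-HIT; vc=[]
#4 0x66→b25/s1 MISS; vc=[]
#5 0x4b→b18/s2 L1-HIT; vc=[]
#6 0x48→b18/s2 L1-HIT; vc=[]
#7 0x65→b25/s1 L1-HIT; vc=[]
#8 0x4a→b18/s2 L1-HIT; vc=[]
#9 0x15→b5/s1 MISS; vc=[25]
#10 0x27→b9/s1 MISS; vc=[25,5]
#11 0x16→b5/s1 VC-HIT; vc=[25,9]
#12 0x16→b5/s1 L1-HIT; vc=[25,9]
#13 0x26→b9/s1 VC-HIT; vc=[25,5]
#14 0x16→b5/s1 VC-HIT; vc=[25,9]

VC = [25, 9]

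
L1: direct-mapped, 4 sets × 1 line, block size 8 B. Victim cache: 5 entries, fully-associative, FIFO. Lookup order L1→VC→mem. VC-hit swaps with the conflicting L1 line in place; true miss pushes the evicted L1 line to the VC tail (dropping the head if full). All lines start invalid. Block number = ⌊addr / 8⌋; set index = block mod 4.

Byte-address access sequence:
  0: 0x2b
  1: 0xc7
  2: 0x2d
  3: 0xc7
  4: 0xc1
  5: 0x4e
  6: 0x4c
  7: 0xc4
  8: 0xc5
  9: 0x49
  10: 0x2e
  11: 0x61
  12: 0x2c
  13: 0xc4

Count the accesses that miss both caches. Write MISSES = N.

MISSES = 4

  [0] addr=0x2b blk=5 s=1: MISS | VC []
  [1] addr=0xc7 blk=24 s=0: MISS | VC []
  [2] addr=0x2d blk=5 s=1: L1-HIT | VC []
  [3] addr=0xc7 blk=24 s=0: L1-HIT | VC []
  [4] addr=0xc1 blk=24 s=0: L1-HIT | VC []
  [5] addr=0x4e blk=9 s=1: MISS | VC [5]
  [6] addr=0x4c blk=9 s=1: L1-HIT | VC [5]
  [7] addr=0xc4 blk=24 s=0: L1-HIT | VC [5]
  [8] addr=0xc5 blk=24 s=0: L1-HIT | VC [5]
  [9] addr=0x49 blk=9 s=1: L1-HIT | VC [5]
  [10] addr=0x2e blk=5 s=1: VC-HIT | VC [9]
  [11] addr=0x61 blk=12 s=0: MISS | VC [9, 24]
  [12] addr=0x2c blk=5 s=1: L1-HIT | VC [9, 24]
  [13] addr=0xc4 blk=24 s=0: VC-HIT | VC [9, 12]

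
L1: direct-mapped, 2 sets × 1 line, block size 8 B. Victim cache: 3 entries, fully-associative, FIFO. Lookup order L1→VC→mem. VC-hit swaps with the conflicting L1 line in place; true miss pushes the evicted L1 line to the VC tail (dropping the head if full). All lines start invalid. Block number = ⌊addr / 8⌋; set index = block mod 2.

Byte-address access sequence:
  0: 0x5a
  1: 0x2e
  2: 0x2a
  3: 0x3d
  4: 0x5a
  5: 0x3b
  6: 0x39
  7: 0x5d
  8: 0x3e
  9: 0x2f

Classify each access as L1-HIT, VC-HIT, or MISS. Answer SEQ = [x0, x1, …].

SEQ = [MISS, MISS, L1-HIT, MISS, VC-HIT, VC-HIT, L1-HIT, VC-HIT, VC-HIT, VC-HIT]

#0 0x5a→b11/s1 MISS; vc=[]
#1 0x2e→b5/s1 MISS; vc=[11]
#2 0x2a→b5/s1 L1-HIT; vc=[11]
#3 0x3d→b7/s1 MISS; vc=[11,5]
#4 0x5a→b11/s1 VC-HIT; vc=[7,5]
#5 0x3b→b7/s1 VC-HIT; vc=[11,5]
#6 0x39→b7/s1 L1-HIT; vc=[11,5]
#7 0x5d→b11/s1 VC-HIT; vc=[7,5]
#8 0x3e→b7/s1 VC-HIT; vc=[11,5]
#9 0x2f→b5/s1 VC-HIT; vc=[11,7]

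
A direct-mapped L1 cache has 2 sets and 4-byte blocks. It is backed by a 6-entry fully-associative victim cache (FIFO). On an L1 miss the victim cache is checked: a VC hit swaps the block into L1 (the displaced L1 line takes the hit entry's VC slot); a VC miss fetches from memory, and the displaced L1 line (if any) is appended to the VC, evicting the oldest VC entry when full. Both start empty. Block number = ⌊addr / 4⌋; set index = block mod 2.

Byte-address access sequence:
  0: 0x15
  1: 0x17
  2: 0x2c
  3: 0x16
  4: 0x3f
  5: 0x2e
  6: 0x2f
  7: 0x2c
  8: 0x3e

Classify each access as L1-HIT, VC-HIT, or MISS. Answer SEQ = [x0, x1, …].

SEQ = [MISS, L1-HIT, MISS, VC-HIT, MISS, VC-HIT, L1-HIT, L1-HIT, VC-HIT]

#0 0x15→b5/s1 MISS; vc=[]
#1 0x17→b5/s1 L1-HIT; vc=[]
#2 0x2c→b11/s1 MISS; vc=[5]
#3 0x16→b5/s1 VC-HIT; vc=[11]
#4 0x3f→b15/s1 MISS; vc=[11,5]
#5 0x2e→b11/s1 VC-HIT; vc=[15,5]
#6 0x2f→b11/s1 L1-HIT; vc=[15,5]
#7 0x2c→b11/s1 L1-HIT; vc=[15,5]
#8 0x3e→b15/s1 VC-HIT; vc=[11,5]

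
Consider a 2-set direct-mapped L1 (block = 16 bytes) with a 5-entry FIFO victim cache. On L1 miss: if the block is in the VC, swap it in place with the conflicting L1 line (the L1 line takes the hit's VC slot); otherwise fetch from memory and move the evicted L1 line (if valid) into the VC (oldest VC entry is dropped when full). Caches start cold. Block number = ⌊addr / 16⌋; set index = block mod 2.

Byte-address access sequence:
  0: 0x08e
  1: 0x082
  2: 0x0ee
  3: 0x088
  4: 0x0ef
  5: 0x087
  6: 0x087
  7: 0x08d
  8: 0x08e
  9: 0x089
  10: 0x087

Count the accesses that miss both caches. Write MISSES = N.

MISSES = 2

0: 0x8e (blk 8, set 0) → MISS  vc=[]
1: 0x82 (blk 8, set 0) → L1-HIT  vc=[]
2: 0xee (blk 14, set 0) → MISS  vc=[8]
3: 0x88 (blk 8, set 0) → VC-HIT  vc=[14]
4: 0xef (blk 14, set 0) → VC-HIT  vc=[8]
5: 0x87 (blk 8, set 0) → VC-HIT  vc=[14]
6: 0x87 (blk 8, set 0) → L1-HIT  vc=[14]
7: 0x8d (blk 8, set 0) → L1-HIT  vc=[14]
8: 0x8e (blk 8, set 0) → L1-HIT  vc=[14]
9: 0x89 (blk 8, set 0) → L1-HIT  vc=[14]
10: 0x87 (blk 8, set 0) → L1-HIT  vc=[14]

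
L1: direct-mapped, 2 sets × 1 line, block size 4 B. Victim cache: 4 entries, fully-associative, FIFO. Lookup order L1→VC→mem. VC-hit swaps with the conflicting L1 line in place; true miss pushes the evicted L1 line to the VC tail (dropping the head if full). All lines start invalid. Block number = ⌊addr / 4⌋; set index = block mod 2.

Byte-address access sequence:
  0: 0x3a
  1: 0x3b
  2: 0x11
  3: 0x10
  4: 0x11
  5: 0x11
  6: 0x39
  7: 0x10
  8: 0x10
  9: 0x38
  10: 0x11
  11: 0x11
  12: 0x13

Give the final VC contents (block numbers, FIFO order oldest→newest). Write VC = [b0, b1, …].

  [0] addr=0x3a blk=14 s=0: MISS | VC []
  [1] addr=0x3b blk=14 s=0: L1-HIT | VC []
  [2] addr=0x11 blk=4 s=0: MISS | VC [14]
  [3] addr=0x10 blk=4 s=0: L1-HIT | VC [14]
  [4] addr=0x11 blk=4 s=0: L1-HIT | VC [14]
  [5] addr=0x11 blk=4 s=0: L1-HIT | VC [14]
  [6] addr=0x39 blk=14 s=0: VC-HIT | VC [4]
  [7] addr=0x10 blk=4 s=0: VC-HIT | VC [14]
  [8] addr=0x10 blk=4 s=0: L1-HIT | VC [14]
  [9] addr=0x38 blk=14 s=0: VC-HIT | VC [4]
  [10] addr=0x11 blk=4 s=0: VC-HIT | VC [14]
  [11] addr=0x11 blk=4 s=0: L1-HIT | VC [14]
  [12] addr=0x13 blk=4 s=0: L1-HIT | VC [14]

VC = [14]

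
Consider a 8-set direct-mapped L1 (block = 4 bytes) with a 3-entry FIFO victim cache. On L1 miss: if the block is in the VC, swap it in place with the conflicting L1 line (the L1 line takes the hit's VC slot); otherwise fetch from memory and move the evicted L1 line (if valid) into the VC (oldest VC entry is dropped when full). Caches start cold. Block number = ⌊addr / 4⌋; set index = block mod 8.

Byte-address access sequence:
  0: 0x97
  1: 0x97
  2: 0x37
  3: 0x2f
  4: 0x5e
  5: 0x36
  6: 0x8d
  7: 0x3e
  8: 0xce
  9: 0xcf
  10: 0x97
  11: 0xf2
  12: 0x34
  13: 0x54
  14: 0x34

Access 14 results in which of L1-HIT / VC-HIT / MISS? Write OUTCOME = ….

#0 0x97→b37/s5 MISS; vc=[]
#1 0x97→b37/s5 L1-HIT; vc=[]
#2 0x37→b13/s5 MISS; vc=[37]
#3 0x2f→b11/s3 MISS; vc=[37]
#4 0x5e→b23/s7 MISS; vc=[37]
#5 0x36→b13/s5 L1-HIT; vc=[37]
#6 0x8d→b35/s3 MISS; vc=[37,11]
#7 0x3e→b15/s7 MISS; vc=[37,11,23]
#8 0xce→b51/s3 MISS; vc=[11,23,35]
#9 0xcf→b51/s3 L1-HIT; vc=[11,23,35]
#10 0x97→b37/s5 MISS; vc=[23,35,13]
#11 0xf2→b60/s4 MISS; vc=[23,35,13]
#12 0x34→b13/s5 VC-HIT; vc=[23,35,37]
#13 0x54→b21/s5 MISS; vc=[35,37,13]
#14 0x34→b13/s5 VC-HIT; vc=[35,37,21]

OUTCOME = VC-HIT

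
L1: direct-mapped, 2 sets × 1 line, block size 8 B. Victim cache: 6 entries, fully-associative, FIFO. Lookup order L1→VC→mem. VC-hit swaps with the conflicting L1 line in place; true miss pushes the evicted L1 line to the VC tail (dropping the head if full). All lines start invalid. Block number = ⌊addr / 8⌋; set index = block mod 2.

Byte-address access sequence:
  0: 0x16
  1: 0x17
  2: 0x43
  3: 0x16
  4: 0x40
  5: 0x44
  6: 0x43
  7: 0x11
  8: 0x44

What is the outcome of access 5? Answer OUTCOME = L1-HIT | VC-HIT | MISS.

OUTCOME = L1-HIT

#0 0x16→b2/s0 MISS; vc=[]
#1 0x17→b2/s0 L1-HIT; vc=[]
#2 0x43→b8/s0 MISS; vc=[2]
#3 0x16→b2/s0 VC-HIT; vc=[8]
#4 0x40→b8/s0 VC-HIT; vc=[2]
#5 0x44→b8/s0 L1-HIT; vc=[2]
#6 0x43→b8/s0 L1-HIT; vc=[2]
#7 0x11→b2/s0 VC-HIT; vc=[8]
#8 0x44→b8/s0 VC-HIT; vc=[2]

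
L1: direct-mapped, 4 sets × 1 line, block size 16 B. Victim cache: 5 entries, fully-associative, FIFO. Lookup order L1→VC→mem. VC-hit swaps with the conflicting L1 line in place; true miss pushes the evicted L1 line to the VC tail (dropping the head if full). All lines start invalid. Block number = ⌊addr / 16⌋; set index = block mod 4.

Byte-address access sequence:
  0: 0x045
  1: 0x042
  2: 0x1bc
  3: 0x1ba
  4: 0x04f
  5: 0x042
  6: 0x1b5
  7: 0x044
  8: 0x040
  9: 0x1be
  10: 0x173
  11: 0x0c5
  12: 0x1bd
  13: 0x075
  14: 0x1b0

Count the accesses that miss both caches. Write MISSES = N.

  [0] addr=0x45 blk=4 s=0: MISS | VC []
  [1] addr=0x42 blk=4 s=0: L1-HIT | VC []
  [2] addr=0x1bc blk=27 s=3: MISS | VC []
  [3] addr=0x1ba blk=27 s=3: L1-HIT | VC []
  [4] addr=0x4f blk=4 s=0: L1-HIT | VC []
  [5] addr=0x42 blk=4 s=0: L1-HIT | VC []
  [6] addr=0x1b5 blk=27 s=3: L1-HIT | VC []
  [7] addr=0x44 blk=4 s=0: L1-HIT | VC []
  [8] addr=0x40 blk=4 s=0: L1-HIT | VC []
  [9] addr=0x1be blk=27 s=3: L1-HIT | VC []
  [10] addr=0x173 blk=23 s=3: MISS | VC [27]
  [11] addr=0xc5 blk=12 s=0: MISS | VC [27, 4]
  [12] addr=0x1bd blk=27 s=3: VC-HIT | VC [23, 4]
  [13] addr=0x75 blk=7 s=3: MISS | VC [23, 4, 27]
  [14] addr=0x1b0 blk=27 s=3: VC-HIT | VC [23, 4, 7]

MISSES = 5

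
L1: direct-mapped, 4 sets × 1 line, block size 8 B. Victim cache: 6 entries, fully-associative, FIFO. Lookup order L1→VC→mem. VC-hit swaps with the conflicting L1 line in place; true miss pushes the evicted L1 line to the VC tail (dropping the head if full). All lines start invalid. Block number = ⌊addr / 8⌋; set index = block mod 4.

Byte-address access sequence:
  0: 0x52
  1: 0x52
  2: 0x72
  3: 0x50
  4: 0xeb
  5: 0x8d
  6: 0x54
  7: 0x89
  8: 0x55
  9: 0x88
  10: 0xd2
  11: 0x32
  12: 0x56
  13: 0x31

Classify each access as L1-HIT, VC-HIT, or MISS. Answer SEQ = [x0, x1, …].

#0 0x52→b10/s2 MISS; vc=[]
#1 0x52→b10/s2 L1-HIT; vc=[]
#2 0x72→b14/s2 MISS; vc=[10]
#3 0x50→b10/s2 VC-HIT; vc=[14]
#4 0xeb→b29/s1 MISS; vc=[14]
#5 0x8d→b17/s1 MISS; vc=[14,29]
#6 0x54→b10/s2 L1-HIT; vc=[14,29]
#7 0x89→b17/s1 L1-HIT; vc=[14,29]
#8 0x55→b10/s2 L1-HIT; vc=[14,29]
#9 0x88→b17/s1 L1-HIT; vc=[14,29]
#10 0xd2→b26/s2 MISS; vc=[14,29,10]
#11 0x32→b6/s2 MISS; vc=[14,29,10,26]
#12 0x56→b10/s2 VC-HIT; vc=[14,29,6,26]
#13 0x31→b6/s2 VC-HIT; vc=[14,29,10,26]

SEQ = [MISS, L1-HIT, MISS, VC-HIT, MISS, MISS, L1-HIT, L1-HIT, L1-HIT, L1-HIT, MISS, MISS, VC-HIT, VC-HIT]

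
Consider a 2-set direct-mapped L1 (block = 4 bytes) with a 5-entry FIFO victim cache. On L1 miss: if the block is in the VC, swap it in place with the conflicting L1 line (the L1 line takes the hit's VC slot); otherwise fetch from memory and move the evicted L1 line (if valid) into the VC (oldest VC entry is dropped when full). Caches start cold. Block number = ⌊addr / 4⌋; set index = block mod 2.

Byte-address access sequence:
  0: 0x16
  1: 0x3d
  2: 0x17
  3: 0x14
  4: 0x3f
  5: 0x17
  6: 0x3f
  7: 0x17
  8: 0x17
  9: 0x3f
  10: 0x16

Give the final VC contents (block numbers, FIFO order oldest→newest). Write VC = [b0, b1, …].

0: 0x16 (blk 5, set 1) → MISS  vc=[]
1: 0x3d (blk 15, set 1) → MISS  vc=[5]
2: 0x17 (blk 5, set 1) → VC-HIT  vc=[15]
3: 0x14 (blk 5, set 1) → L1-HIT  vc=[15]
4: 0x3f (blk 15, set 1) → VC-HIT  vc=[5]
5: 0x17 (blk 5, set 1) → VC-HIT  vc=[15]
6: 0x3f (blk 15, set 1) → VC-HIT  vc=[5]
7: 0x17 (blk 5, set 1) → VC-HIT  vc=[15]
8: 0x17 (blk 5, set 1) → L1-HIT  vc=[15]
9: 0x3f (blk 15, set 1) → VC-HIT  vc=[5]
10: 0x16 (blk 5, set 1) → VC-HIT  vc=[15]

VC = [15]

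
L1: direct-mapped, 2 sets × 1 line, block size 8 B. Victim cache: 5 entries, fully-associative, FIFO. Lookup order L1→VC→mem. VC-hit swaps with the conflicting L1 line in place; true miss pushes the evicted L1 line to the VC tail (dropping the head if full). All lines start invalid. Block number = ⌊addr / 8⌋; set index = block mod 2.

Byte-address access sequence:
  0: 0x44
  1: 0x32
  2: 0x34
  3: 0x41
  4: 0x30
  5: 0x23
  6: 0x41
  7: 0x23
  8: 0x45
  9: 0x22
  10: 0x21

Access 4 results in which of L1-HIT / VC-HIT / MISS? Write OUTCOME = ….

OUTCOME = VC-HIT

#0 0x44→b8/s0 MISS; vc=[]
#1 0x32→b6/s0 MISS; vc=[8]
#2 0x34→b6/s0 L1-HIT; vc=[8]
#3 0x41→b8/s0 VC-HIT; vc=[6]
#4 0x30→b6/s0 VC-HIT; vc=[8]
#5 0x23→b4/s0 MISS; vc=[8,6]
#6 0x41→b8/s0 VC-HIT; vc=[4,6]
#7 0x23→b4/s0 VC-HIT; vc=[8,6]
#8 0x45→b8/s0 VC-HIT; vc=[4,6]
#9 0x22→b4/s0 VC-HIT; vc=[8,6]
#10 0x21→b4/s0 L1-HIT; vc=[8,6]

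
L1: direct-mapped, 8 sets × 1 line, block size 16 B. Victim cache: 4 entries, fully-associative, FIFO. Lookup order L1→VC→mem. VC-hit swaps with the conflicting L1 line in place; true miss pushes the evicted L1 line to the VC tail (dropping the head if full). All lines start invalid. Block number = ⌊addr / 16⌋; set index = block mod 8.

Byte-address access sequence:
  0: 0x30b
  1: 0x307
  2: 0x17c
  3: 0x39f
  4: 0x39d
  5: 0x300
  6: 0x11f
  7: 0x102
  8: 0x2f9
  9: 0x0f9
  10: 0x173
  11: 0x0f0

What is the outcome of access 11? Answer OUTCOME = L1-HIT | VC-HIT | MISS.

0: 0x30b (blk 48, set 0) → MISS  vc=[]
1: 0x307 (blk 48, set 0) → L1-HIT  vc=[]
2: 0x17c (blk 23, set 7) → MISS  vc=[]
3: 0x39f (blk 57, set 1) → MISS  vc=[]
4: 0x39d (blk 57, set 1) → L1-HIT  vc=[]
5: 0x300 (blk 48, set 0) → L1-HIT  vc=[]
6: 0x11f (blk 17, set 1) → MISS  vc=[57]
7: 0x102 (blk 16, set 0) → MISS  vc=[57, 48]
8: 0x2f9 (blk 47, set 7) → MISS  vc=[57, 48, 23]
9: 0xf9 (blk 15, set 7) → MISS  vc=[57, 48, 23, 47]
10: 0x173 (blk 23, set 7) → VC-HIT  vc=[57, 48, 15, 47]
11: 0xf0 (blk 15, set 7) → VC-HIT  vc=[57, 48, 23, 47]

OUTCOME = VC-HIT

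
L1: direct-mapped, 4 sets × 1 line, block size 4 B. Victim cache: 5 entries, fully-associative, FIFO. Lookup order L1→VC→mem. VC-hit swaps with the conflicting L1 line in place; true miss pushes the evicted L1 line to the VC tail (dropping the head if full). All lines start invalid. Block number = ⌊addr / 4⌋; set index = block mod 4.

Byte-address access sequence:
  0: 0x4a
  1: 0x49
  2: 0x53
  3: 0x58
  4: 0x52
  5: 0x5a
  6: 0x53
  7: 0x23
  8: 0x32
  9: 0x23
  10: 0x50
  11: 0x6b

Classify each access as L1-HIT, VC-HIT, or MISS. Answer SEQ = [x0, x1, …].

SEQ = [MISS, L1-HIT, MISS, MISS, L1-HIT, L1-HIT, L1-HIT, MISS, MISS, VC-HIT, VC-HIT, MISS]

#0 0x4a→b18/s2 MISS; vc=[]
#1 0x49→b18/s2 L1-HIT; vc=[]
#2 0x53→b20/s0 MISS; vc=[]
#3 0x58→b22/s2 MISS; vc=[18]
#4 0x52→b20/s0 L1-HIT; vc=[18]
#5 0x5a→b22/s2 L1-HIT; vc=[18]
#6 0x53→b20/s0 L1-HIT; vc=[18]
#7 0x23→b8/s0 MISS; vc=[18,20]
#8 0x32→b12/s0 MISS; vc=[18,20,8]
#9 0x23→b8/s0 VC-HIT; vc=[18,20,12]
#10 0x50→b20/s0 VC-HIT; vc=[18,8,12]
#11 0x6b→b26/s2 MISS; vc=[18,8,12,22]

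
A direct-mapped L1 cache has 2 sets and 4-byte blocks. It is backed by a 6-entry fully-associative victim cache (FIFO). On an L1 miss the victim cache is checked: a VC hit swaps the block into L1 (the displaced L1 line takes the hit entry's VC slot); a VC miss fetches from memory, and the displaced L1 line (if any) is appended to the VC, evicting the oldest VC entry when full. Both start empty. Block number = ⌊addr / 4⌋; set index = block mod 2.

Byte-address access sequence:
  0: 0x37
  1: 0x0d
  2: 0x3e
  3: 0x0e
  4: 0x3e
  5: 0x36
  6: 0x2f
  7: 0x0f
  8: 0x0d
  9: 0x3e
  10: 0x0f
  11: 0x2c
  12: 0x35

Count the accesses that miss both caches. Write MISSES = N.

MISSES = 4

0: 0x37 (blk 13, set 1) → MISS  vc=[]
1: 0xd (blk 3, set 1) → MISS  vc=[13]
2: 0x3e (blk 15, set 1) → MISS  vc=[13, 3]
3: 0xe (blk 3, set 1) → VC-HIT  vc=[13, 15]
4: 0x3e (blk 15, set 1) → VC-HIT  vc=[13, 3]
5: 0x36 (blk 13, set 1) → VC-HIT  vc=[15, 3]
6: 0x2f (blk 11, set 1) → MISS  vc=[15, 3, 13]
7: 0xf (blk 3, set 1) → VC-HIT  vc=[15, 11, 13]
8: 0xd (blk 3, set 1) → L1-HIT  vc=[15, 11, 13]
9: 0x3e (blk 15, set 1) → VC-HIT  vc=[3, 11, 13]
10: 0xf (blk 3, set 1) → VC-HIT  vc=[15, 11, 13]
11: 0x2c (blk 11, set 1) → VC-HIT  vc=[15, 3, 13]
12: 0x35 (blk 13, set 1) → VC-HIT  vc=[15, 3, 11]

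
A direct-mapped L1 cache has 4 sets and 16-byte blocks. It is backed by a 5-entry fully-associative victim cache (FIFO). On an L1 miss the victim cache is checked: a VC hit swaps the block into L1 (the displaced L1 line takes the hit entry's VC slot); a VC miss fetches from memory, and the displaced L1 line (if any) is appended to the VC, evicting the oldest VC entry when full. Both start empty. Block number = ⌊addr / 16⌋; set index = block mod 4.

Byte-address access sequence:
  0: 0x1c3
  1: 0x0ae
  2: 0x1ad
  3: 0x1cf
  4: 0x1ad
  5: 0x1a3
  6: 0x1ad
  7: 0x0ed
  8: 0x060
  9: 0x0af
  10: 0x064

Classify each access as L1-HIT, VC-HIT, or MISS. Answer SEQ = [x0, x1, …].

SEQ = [MISS, MISS, MISS, L1-HIT, L1-HIT, L1-HIT, L1-HIT, MISS, MISS, VC-HIT, VC-HIT]

0: 0x1c3 (blk 28, set 0) → MISS  vc=[]
1: 0xae (blk 10, set 2) → MISS  vc=[]
2: 0x1ad (blk 26, set 2) → MISS  vc=[10]
3: 0x1cf (blk 28, set 0) → L1-HIT  vc=[10]
4: 0x1ad (blk 26, set 2) → L1-HIT  vc=[10]
5: 0x1a3 (blk 26, set 2) → L1-HIT  vc=[10]
6: 0x1ad (blk 26, set 2) → L1-HIT  vc=[10]
7: 0xed (blk 14, set 2) → MISS  vc=[10, 26]
8: 0x60 (blk 6, set 2) → MISS  vc=[10, 26, 14]
9: 0xaf (blk 10, set 2) → VC-HIT  vc=[6, 26, 14]
10: 0x64 (blk 6, set 2) → VC-HIT  vc=[10, 26, 14]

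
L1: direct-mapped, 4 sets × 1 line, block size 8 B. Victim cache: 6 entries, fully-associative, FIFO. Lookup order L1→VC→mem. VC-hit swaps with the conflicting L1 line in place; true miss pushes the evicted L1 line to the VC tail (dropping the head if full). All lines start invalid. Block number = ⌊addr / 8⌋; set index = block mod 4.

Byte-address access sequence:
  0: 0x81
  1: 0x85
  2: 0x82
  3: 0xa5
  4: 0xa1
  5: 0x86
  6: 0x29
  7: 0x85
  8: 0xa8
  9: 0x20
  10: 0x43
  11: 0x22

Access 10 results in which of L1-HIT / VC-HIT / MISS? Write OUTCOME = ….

  [0] addr=0x81 blk=16 s=0: MISS | VC []
  [1] addr=0x85 blk=16 s=0: L1-HIT | VC []
  [2] addr=0x82 blk=16 s=0: L1-HIT | VC []
  [3] addr=0xa5 blk=20 s=0: MISS | VC [16]
  [4] addr=0xa1 blk=20 s=0: L1-HIT | VC [16]
  [5] addr=0x86 blk=16 s=0: VC-HIT | VC [20]
  [6] addr=0x29 blk=5 s=1: MISS | VC [20]
  [7] addr=0x85 blk=16 s=0: L1-HIT | VC [20]
  [8] addr=0xa8 blk=21 s=1: MISS | VC [20, 5]
  [9] addr=0x20 blk=4 s=0: MISS | VC [20, 5, 16]
  [10] addr=0x43 blk=8 s=0: MISS | VC [20, 5, 16, 4]
  [11] addr=0x22 blk=4 s=0: VC-HIT | VC [20, 5, 16, 8]

OUTCOME = MISS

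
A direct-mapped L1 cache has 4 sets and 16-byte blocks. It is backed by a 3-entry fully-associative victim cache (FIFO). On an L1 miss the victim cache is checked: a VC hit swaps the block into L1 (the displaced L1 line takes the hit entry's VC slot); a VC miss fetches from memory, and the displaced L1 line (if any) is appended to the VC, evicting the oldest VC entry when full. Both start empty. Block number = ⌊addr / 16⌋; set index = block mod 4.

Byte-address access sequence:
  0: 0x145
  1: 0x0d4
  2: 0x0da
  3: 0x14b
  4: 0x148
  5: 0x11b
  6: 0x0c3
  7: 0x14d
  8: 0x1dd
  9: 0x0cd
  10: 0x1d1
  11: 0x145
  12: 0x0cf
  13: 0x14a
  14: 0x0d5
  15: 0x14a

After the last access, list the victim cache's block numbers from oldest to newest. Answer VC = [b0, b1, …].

VC = [29, 12, 17]

0: 0x145 (blk 20, set 0) → MISS  vc=[]
1: 0xd4 (blk 13, set 1) → MISS  vc=[]
2: 0xda (blk 13, set 1) → L1-HIT  vc=[]
3: 0x14b (blk 20, set 0) → L1-HIT  vc=[]
4: 0x148 (blk 20, set 0) → L1-HIT  vc=[]
5: 0x11b (blk 17, set 1) → MISS  vc=[13]
6: 0xc3 (blk 12, set 0) → MISS  vc=[13, 20]
7: 0x14d (blk 20, set 0) → VC-HIT  vc=[13, 12]
8: 0x1dd (blk 29, set 1) → MISS  vc=[13, 12, 17]
9: 0xcd (blk 12, set 0) → VC-HIT  vc=[13, 20, 17]
10: 0x1d1 (blk 29, set 1) → L1-HIT  vc=[13, 20, 17]
11: 0x145 (blk 20, set 0) → VC-HIT  vc=[13, 12, 17]
12: 0xcf (blk 12, set 0) → VC-HIT  vc=[13, 20, 17]
13: 0x14a (blk 20, set 0) → VC-HIT  vc=[13, 12, 17]
14: 0xd5 (blk 13, set 1) → VC-HIT  vc=[29, 12, 17]
15: 0x14a (blk 20, set 0) → L1-HIT  vc=[29, 12, 17]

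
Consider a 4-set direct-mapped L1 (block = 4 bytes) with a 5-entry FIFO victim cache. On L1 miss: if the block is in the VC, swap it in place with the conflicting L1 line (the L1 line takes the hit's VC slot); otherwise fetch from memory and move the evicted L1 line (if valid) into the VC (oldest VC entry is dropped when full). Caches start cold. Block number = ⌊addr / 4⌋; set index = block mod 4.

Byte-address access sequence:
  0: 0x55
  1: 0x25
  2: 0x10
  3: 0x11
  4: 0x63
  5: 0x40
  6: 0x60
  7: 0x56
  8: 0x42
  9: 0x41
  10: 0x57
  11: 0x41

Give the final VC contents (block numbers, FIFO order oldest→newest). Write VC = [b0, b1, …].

  [0] addr=0x55 blk=21 s=1: MISS | VC []
  [1] addr=0x25 blk=9 s=1: MISS | VC [21]
  [2] addr=0x10 blk=4 s=0: MISS | VC [21]
  [3] addr=0x11 blk=4 s=0: L1-HIT | VC [21]
  [4] addr=0x63 blk=24 s=0: MISS | VC [21, 4]
  [5] addr=0x40 blk=16 s=0: MISS | VC [21, 4, 24]
  [6] addr=0x60 blk=24 s=0: VC-HIT | VC [21, 4, 16]
  [7] addr=0x56 blk=21 s=1: VC-HIT | VC [9, 4, 16]
  [8] addr=0x42 blk=16 s=0: VC-HIT | VC [9, 4, 24]
  [9] addr=0x41 blk=16 s=0: L1-HIT | VC [9, 4, 24]
  [10] addr=0x57 blk=21 s=1: L1-HIT | VC [9, 4, 24]
  [11] addr=0x41 blk=16 s=0: L1-HIT | VC [9, 4, 24]

VC = [9, 4, 24]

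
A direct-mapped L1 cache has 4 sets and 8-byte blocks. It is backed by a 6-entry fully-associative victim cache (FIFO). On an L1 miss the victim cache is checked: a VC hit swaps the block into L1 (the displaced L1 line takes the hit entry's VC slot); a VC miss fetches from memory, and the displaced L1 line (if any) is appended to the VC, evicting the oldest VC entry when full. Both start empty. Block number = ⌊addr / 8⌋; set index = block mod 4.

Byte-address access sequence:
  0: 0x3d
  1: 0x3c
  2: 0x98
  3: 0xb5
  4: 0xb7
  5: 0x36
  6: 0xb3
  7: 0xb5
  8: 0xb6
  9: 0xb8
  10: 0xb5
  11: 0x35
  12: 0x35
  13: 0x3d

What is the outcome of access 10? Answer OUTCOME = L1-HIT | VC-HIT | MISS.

OUTCOME = L1-HIT

#0 0x3d→b7/s3 MISS; vc=[]
#1 0x3c→b7/s3 L1-HIT; vc=[]
#2 0x98→b19/s3 MISS; vc=[7]
#3 0xb5→b22/s2 MISS; vc=[7]
#4 0xb7→b22/s2 L1-HIT; vc=[7]
#5 0x36→b6/s2 MISS; vc=[7,22]
#6 0xb3→b22/s2 VC-HIT; vc=[7,6]
#7 0xb5→b22/s2 L1-HIT; vc=[7,6]
#8 0xb6→b22/s2 L1-HIT; vc=[7,6]
#9 0xb8→b23/s3 MISS; vc=[7,6,19]
#10 0xb5→b22/s2 L1-HIT; vc=[7,6,19]
#11 0x35→b6/s2 VC-HIT; vc=[7,22,19]
#12 0x35→b6/s2 L1-HIT; vc=[7,22,19]
#13 0x3d→b7/s3 VC-HIT; vc=[23,22,19]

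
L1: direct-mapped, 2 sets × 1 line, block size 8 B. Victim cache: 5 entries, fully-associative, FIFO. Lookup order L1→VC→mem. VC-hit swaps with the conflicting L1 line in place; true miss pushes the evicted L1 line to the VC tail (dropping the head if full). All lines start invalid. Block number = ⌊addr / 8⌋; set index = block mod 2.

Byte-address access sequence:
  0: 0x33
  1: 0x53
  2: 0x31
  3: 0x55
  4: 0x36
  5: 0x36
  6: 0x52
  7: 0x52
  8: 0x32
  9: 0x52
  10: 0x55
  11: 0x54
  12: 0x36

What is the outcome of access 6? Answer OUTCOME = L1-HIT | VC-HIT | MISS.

#0 0x33→b6/s0 MISS; vc=[]
#1 0x53→b10/s0 MISS; vc=[6]
#2 0x31→b6/s0 VC-HIT; vc=[10]
#3 0x55→b10/s0 VC-HIT; vc=[6]
#4 0x36→b6/s0 VC-HIT; vc=[10]
#5 0x36→b6/s0 L1-HIT; vc=[10]
#6 0x52→b10/s0 VC-HIT; vc=[6]
#7 0x52→b10/s0 L1-HIT; vc=[6]
#8 0x32→b6/s0 VC-HIT; vc=[10]
#9 0x52→b10/s0 VC-HIT; vc=[6]
#10 0x55→b10/s0 L1-HIT; vc=[6]
#11 0x54→b10/s0 L1-HIT; vc=[6]
#12 0x36→b6/s0 VC-HIT; vc=[10]

OUTCOME = VC-HIT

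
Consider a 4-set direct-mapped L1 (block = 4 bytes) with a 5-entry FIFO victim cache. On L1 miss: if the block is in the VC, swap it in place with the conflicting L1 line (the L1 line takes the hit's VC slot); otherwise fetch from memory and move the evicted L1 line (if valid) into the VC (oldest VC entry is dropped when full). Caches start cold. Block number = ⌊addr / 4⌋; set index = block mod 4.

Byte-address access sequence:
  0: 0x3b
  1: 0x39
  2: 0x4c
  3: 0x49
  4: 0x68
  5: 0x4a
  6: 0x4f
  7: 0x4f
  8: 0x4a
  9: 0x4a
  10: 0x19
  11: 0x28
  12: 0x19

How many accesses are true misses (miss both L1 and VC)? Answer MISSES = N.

MISSES = 6

0: 0x3b (blk 14, set 2) → MISS  vc=[]
1: 0x39 (blk 14, set 2) → L1-HIT  vc=[]
2: 0x4c (blk 19, set 3) → MISS  vc=[]
3: 0x49 (blk 18, set 2) → MISS  vc=[14]
4: 0x68 (blk 26, set 2) → MISS  vc=[14, 18]
5: 0x4a (blk 18, set 2) → VC-HIT  vc=[14, 26]
6: 0x4f (blk 19, set 3) → L1-HIT  vc=[14, 26]
7: 0x4f (blk 19, set 3) → L1-HIT  vc=[14, 26]
8: 0x4a (blk 18, set 2) → L1-HIT  vc=[14, 26]
9: 0x4a (blk 18, set 2) → L1-HIT  vc=[14, 26]
10: 0x19 (blk 6, set 2) → MISS  vc=[14, 26, 18]
11: 0x28 (blk 10, set 2) → MISS  vc=[14, 26, 18, 6]
12: 0x19 (blk 6, set 2) → VC-HIT  vc=[14, 26, 18, 10]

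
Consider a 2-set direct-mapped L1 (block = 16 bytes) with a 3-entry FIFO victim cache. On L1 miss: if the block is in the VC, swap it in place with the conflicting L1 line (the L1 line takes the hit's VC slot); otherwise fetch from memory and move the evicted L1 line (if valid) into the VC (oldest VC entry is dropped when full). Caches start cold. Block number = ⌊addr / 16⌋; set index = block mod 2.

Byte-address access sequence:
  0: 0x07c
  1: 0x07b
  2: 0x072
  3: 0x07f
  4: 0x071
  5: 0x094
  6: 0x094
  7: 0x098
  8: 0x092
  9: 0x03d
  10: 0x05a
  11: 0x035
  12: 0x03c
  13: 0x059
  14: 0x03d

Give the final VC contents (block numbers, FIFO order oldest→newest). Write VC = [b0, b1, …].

  [0] addr=0x7c blk=7 s=1: MISS | VC []
  [1] addr=0x7b blk=7 s=1: L1-HIT | VC []
  [2] addr=0x72 blk=7 s=1: L1-HIT | VC []
  [3] addr=0x7f blk=7 s=1: L1-HIT | VC []
  [4] addr=0x71 blk=7 s=1: L1-HIT | VC []
  [5] addr=0x94 blk=9 s=1: MISS | VC [7]
  [6] addr=0x94 blk=9 s=1: L1-HIT | VC [7]
  [7] addr=0x98 blk=9 s=1: L1-HIT | VC [7]
  [8] addr=0x92 blk=9 s=1: L1-HIT | VC [7]
  [9] addr=0x3d blk=3 s=1: MISS | VC [7, 9]
  [10] addr=0x5a blk=5 s=1: MISS | VC [7, 9, 3]
  [11] addr=0x35 blk=3 s=1: VC-HIT | VC [7, 9, 5]
  [12] addr=0x3c blk=3 s=1: L1-HIT | VC [7, 9, 5]
  [13] addr=0x59 blk=5 s=1: VC-HIT | VC [7, 9, 3]
  [14] addr=0x3d blk=3 s=1: VC-HIT | VC [7, 9, 5]

VC = [7, 9, 5]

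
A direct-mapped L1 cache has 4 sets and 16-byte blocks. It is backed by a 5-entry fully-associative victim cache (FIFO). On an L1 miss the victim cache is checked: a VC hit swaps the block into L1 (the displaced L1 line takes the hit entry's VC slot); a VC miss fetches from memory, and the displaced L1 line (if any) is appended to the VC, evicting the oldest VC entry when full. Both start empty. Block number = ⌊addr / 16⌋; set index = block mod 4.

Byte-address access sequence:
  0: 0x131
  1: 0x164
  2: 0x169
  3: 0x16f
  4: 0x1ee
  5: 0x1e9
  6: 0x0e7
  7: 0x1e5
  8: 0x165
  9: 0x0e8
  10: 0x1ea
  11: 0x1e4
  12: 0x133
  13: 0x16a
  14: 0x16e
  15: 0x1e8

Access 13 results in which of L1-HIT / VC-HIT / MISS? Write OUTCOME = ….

  [0] addr=0x131 blk=19 s=3: MISS | VC []
  [1] addr=0x164 blk=22 s=2: MISS | VC []
  [2] addr=0x169 blk=22 s=2: L1-HIT | VC []
  [3] addr=0x16f blk=22 s=2: L1-HIT | VC []
  [4] addr=0x1ee blk=30 s=2: MISS | VC [22]
  [5] addr=0x1e9 blk=30 s=2: L1-HIT | VC [22]
  [6] addr=0xe7 blk=14 s=2: MISS | VC [22, 30]
  [7] addr=0x1e5 blk=30 s=2: VC-HIT | VC [22, 14]
  [8] addr=0x165 blk=22 s=2: VC-HIT | VC [30, 14]
  [9] addr=0xe8 blk=14 s=2: VC-HIT | VC [30, 22]
  [10] addr=0x1ea blk=30 s=2: VC-HIT | VC [14, 22]
  [11] addr=0x1e4 blk=30 s=2: L1-HIT | VC [14, 22]
  [12] addr=0x133 blk=19 s=3: L1-HIT | VC [14, 22]
  [13] addr=0x16a blk=22 s=2: VC-HIT | VC [14, 30]
  [14] addr=0x16e blk=22 s=2: L1-HIT | VC [14, 30]
  [15] addr=0x1e8 blk=30 s=2: VC-HIT | VC [14, 22]

OUTCOME = VC-HIT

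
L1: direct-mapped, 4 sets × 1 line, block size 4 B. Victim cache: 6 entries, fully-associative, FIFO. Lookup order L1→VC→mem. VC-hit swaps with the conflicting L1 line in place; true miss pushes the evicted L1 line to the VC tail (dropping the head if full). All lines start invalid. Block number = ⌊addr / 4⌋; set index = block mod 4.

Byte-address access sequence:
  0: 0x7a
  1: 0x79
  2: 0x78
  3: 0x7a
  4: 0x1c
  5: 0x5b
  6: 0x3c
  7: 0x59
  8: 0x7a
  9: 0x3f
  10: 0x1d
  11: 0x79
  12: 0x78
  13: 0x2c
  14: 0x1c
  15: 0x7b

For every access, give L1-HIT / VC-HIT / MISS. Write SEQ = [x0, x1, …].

SEQ = [MISS, L1-HIT, L1-HIT, L1-HIT, MISS, MISS, MISS, L1-HIT, VC-HIT, L1-HIT, VC-HIT, L1-HIT, L1-HIT, MISS, VC-HIT, L1-HIT]

  [0] addr=0x7a blk=30 s=2: MISS | VC []
  [1] addr=0x79 blk=30 s=2: L1-HIT | VC []
  [2] addr=0x78 blk=30 s=2: L1-HIT | VC []
  [3] addr=0x7a blk=30 s=2: L1-HIT | VC []
  [4] addr=0x1c blk=7 s=3: MISS | VC []
  [5] addr=0x5b blk=22 s=2: MISS | VC [30]
  [6] addr=0x3c blk=15 s=3: MISS | VC [30, 7]
  [7] addr=0x59 blk=22 s=2: L1-HIT | VC [30, 7]
  [8] addr=0x7a blk=30 s=2: VC-HIT | VC [22, 7]
  [9] addr=0x3f blk=15 s=3: L1-HIT | VC [22, 7]
  [10] addr=0x1d blk=7 s=3: VC-HIT | VC [22, 15]
  [11] addr=0x79 blk=30 s=2: L1-HIT | VC [22, 15]
  [12] addr=0x78 blk=30 s=2: L1-HIT | VC [22, 15]
  [13] addr=0x2c blk=11 s=3: MISS | VC [22, 15, 7]
  [14] addr=0x1c blk=7 s=3: VC-HIT | VC [22, 15, 11]
  [15] addr=0x7b blk=30 s=2: L1-HIT | VC [22, 15, 11]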